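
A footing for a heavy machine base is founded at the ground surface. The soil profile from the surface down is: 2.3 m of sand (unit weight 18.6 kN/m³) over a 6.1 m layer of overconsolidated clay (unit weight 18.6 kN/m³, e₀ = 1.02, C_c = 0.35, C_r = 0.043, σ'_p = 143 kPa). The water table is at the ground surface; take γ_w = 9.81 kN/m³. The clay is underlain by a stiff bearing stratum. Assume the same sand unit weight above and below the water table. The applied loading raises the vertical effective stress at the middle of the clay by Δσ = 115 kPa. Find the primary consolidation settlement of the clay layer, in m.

Mid-depth of clay below the ground surface: z = 2.3 + 6.1/2 = 5.35 m.
Total vertical stress at mid-clay: σ_v = 18.6×2.3 + 18.6×3.05 = 99.51 kPa.
Pore pressure: u = 9.81×(5.35 − 0) = 52.483 kPa.
Initial effective stress: σ'_0 = σ_v − u = 99.51 − 52.483 = 47.027 kPa.
Final effective stress: σ'_f = 47.027 + 115 = 162.03 kPa.
σ'_f = 162.03 > σ'_p = 143 kPa, so the stress path crosses the preconsolidation pressure — recompression up to σ'_p, then virgin compression beyond:
S_c = H/(1+e₀)·[C_r·log₁₀(σ'_p/σ'_0) + C_c·log₁₀(σ'_f/σ'_p)]
    = 6.1/2.02 × [0.043×log₁₀(143/47.027) + 0.35×log₁₀(162.03/143)]
    = 3.0198 × [0.020769 + 0.018991] = 0.1201 m

S_c ≈ 0.12 m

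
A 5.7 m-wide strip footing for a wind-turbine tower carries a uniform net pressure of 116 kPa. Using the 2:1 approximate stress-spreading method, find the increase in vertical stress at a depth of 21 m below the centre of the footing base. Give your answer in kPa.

Δσ_z ≈ 24.8 kPa

By the 2:1 method the load spreads at 1 horizontal : 2 vertical, so at depth z the loaded area has grown by z in each plan dimension:
Δσ = qB/(B+z) = 116×5.7/(5.7+21) = 24.764 kPa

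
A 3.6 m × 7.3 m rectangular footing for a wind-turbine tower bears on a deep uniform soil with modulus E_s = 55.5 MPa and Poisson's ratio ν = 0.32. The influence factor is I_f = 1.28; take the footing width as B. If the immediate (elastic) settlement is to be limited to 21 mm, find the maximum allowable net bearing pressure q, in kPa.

E_s = 55.5 MPa = 55500 kPa.
S_e = q·B·(1−ν²)/E_s · I_f  ⇒  q = S_e·E_s / (B·(1−ν²)·I_f).
q = 0.021 × 55500 / (3.6 × 0.8976 × 1.28) = 281.8 kPa

q ≈ 282 kPa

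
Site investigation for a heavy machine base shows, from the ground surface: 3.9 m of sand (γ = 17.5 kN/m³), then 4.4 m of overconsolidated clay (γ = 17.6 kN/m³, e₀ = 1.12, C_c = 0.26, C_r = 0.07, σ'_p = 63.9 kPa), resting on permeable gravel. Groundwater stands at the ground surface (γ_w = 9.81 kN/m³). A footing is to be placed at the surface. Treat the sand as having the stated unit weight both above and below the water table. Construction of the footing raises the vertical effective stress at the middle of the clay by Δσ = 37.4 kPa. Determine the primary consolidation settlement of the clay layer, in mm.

S_c ≈ 84.8 mm

Mid-depth of clay below the ground surface: z = 3.9 + 4.4/2 = 6.1 m.
Total vertical stress at mid-clay: σ_v = 17.5×3.9 + 17.6×2.2 = 106.97 kPa.
Pore pressure: u = 9.81×(6.1 − 0) = 59.841 kPa.
Initial effective stress: σ'_0 = σ_v − u = 106.97 − 59.841 = 47.129 kPa.
Final effective stress: σ'_f = 47.129 + 37.4 = 84.529 kPa.
σ'_f = 84.529 > σ'_p = 63.9 kPa, so the stress path crosses the preconsolidation pressure — recompression up to σ'_p, then virgin compression beyond:
S_c = H/(1+e₀)·[C_r·log₁₀(σ'_p/σ'_0) + C_c·log₁₀(σ'_f/σ'_p)]
    = 4.4/2.12 × [0.07×log₁₀(63.9/47.129) + 0.26×log₁₀(84.529/63.9)]
    = 2.0755 × [0.0092549 + 0.031591] = 0.08478 m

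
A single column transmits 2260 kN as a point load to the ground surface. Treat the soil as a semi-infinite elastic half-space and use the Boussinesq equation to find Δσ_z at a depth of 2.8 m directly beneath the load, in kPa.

Δσ_z ≈ 138 kPa

Boussinesq vertical stress below a point load on an elastic half-space:
Δσ_z = 3P/(2πz²) · [1 + (r/z)²]^(−5/2)
r/z = 0/2.8 = 0; [1+(r/z)²]^(−5/2) = 1.
Δσ_z = 3×2260/(2π×2.8²) × 1 = 137.64 × 1 = 137.6 kPa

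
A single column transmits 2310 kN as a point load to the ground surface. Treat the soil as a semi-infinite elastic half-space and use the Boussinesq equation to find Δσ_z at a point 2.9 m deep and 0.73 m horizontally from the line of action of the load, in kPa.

Boussinesq vertical stress below a point load on an elastic half-space:
Δσ_z = 3P/(2πz²) · [1 + (r/z)²]^(−5/2)
r/z = 0.73/2.9 = 0.25172; [1+(r/z)²]^(−5/2) = 0.85762.
Δσ_z = 3×2310/(2π×2.9²) × 0.85762 = 131.15 × 0.85762 = 112.5 kPa

Δσ_z ≈ 112 kPa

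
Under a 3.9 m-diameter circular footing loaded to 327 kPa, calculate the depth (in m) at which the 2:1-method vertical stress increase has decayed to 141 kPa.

2:1 spreading — at depth z the loaded area has grown by z in each plan dimension:
qD²/(D+z)² = Δσ_z ⇒ z = D(√(q/Δσ_z) − 1) = 3.9×(√(327/141) − 1) = 2.039 m

z ≈ 2.04 m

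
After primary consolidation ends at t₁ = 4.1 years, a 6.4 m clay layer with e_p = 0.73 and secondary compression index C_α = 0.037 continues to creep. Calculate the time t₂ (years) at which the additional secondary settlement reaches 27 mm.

t₂ ≈ 6.46 years

S_s = C_α·H/(1+e_p)·log₁₀(t₂/t₁) ⇒ log₁₀(t₂/t₁) = S_s·(1+e_p)/(C_α·H).
log₁₀(t₂/t₁) = 0.027 × (1+0.73) / (0.037×6.4) = 0.1973
t₂ = t₁ × 10^0.1973 = 4.1 × 1.575 = 6.457 years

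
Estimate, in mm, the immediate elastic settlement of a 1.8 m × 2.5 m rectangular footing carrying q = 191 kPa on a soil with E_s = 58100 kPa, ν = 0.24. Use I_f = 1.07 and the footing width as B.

S_e ≈ 5.97 mm

Immediate (elastic) settlement: S_e = q·B·(1−ν²)/E_s · I_f.
S_e = 191 × 1.8 × (1 − 0.24²) / 58100 × 1.07
    = 191 × 1.8 × 0.9424 / 58100 × 1.07
    = 0.005967 m = 5.967 mm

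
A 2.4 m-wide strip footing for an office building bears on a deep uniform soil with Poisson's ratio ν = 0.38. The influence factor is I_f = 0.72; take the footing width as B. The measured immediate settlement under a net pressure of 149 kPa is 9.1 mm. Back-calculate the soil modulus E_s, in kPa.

E_s ≈ 24200 kPa

S_e = q·B·(1−ν²)/E_s · I_f  ⇒  E_s = q·B·(1−ν²)·I_f / S_e.
E_s = 149 × 2.4 × 0.8556 × 0.72 / 0.0091 = 24210 kPa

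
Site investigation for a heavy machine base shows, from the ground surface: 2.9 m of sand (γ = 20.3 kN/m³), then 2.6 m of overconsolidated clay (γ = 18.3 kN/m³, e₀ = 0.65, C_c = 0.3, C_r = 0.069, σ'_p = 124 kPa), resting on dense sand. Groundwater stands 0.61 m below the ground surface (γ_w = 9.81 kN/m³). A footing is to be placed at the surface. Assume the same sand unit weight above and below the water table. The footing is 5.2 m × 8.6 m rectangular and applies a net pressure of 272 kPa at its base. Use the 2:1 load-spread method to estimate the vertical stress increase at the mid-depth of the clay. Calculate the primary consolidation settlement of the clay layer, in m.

S_c ≈ 0.0824 m

Mid-depth of clay below the ground surface: z = 2.9 + 2.6/2 = 4.2 m.
Total vertical stress at mid-clay: σ_v = 20.3×2.9 + 18.3×1.3 = 82.66 kPa.
Pore pressure: u = 9.81×(4.2 − 0.61) = 35.218 kPa.
Initial effective stress: σ'_0 = σ_v − u = 82.66 − 35.218 = 47.442 kPa.
Stress increase at mid-clay by the 2:1 spreading method:
Δσ = qBL/((B+z)(L+z)) = 272×5.2×8.6/((5.2+4.2)(8.6+4.2)) = 101.1 kPa
Final effective stress: σ'_f = 47.442 + 101.1 = 148.54 kPa.
σ'_f = 148.54 > σ'_p = 124 kPa, so the stress path crosses the preconsolidation pressure — recompression up to σ'_p, then virgin compression beyond:
S_c = H/(1+e₀)·[C_r·log₁₀(σ'_p/σ'_0) + C_c·log₁₀(σ'_f/σ'_p)]
    = 2.6/1.65 × [0.069×log₁₀(124/47.442) + 0.3×log₁₀(148.54/124)]
    = 1.5758 × [0.028791 + 0.023527] = 0.08244 m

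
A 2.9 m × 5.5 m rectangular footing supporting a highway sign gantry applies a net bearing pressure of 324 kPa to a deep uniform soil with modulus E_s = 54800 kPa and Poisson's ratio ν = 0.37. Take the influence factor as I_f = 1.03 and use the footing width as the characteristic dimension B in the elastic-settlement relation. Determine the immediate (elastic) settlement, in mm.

S_e ≈ 15.2 mm

Immediate (elastic) settlement: S_e = q·B·(1−ν²)/E_s · I_f.
S_e = 324 × 2.9 × (1 − 0.37²) / 54800 × 1.03
    = 324 × 2.9 × 0.8631 / 54800 × 1.03
    = 0.01524 m = 15.24 mm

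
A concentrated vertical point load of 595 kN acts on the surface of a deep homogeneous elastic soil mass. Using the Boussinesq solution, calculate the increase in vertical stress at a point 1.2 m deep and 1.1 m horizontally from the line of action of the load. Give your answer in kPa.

Δσ_z ≈ 42.9 kPa

Boussinesq vertical stress below a point load on an elastic half-space:
Δσ_z = 3P/(2πz²) · [1 + (r/z)²]^(−5/2)
r/z = 1.1/1.2 = 0.91667; [1+(r/z)²]^(−5/2) = 0.21767.
Δσ_z = 3×595/(2π×1.2²) × 0.21767 = 197.29 × 0.21767 = 42.94 kPa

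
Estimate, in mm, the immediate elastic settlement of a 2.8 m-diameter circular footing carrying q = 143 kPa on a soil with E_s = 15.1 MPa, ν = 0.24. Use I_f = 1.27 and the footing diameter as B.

S_e ≈ 31.7 mm

Immediate (elastic) settlement: S_e = q·B·(1−ν²)/E_s · I_f.
E_s = 15.1 MPa = 15100 kPa.
S_e = 143 × 2.8 × (1 − 0.24²) / 15100 × 1.27
    = 143 × 2.8 × 0.9424 / 15100 × 1.27
    = 0.03174 m = 31.74 mm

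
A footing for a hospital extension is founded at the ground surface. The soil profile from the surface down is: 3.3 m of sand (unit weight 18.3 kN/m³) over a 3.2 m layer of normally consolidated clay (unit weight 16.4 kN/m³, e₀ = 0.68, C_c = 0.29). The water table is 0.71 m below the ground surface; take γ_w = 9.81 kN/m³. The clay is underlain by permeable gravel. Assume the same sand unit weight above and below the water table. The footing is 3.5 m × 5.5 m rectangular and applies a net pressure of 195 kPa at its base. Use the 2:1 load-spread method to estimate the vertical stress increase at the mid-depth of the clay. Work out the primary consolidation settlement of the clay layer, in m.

S_c ≈ 0.159 m

Mid-depth of clay below the ground surface: z = 3.3 + 3.2/2 = 4.9 m.
Total vertical stress at mid-clay: σ_v = 18.3×3.3 + 16.4×1.6 = 86.63 kPa.
Pore pressure: u = 9.81×(4.9 − 0.71) = 41.104 kPa.
Initial effective stress: σ'_0 = σ_v − u = 86.63 − 41.104 = 45.526 kPa.
Stress increase at mid-clay by the 2:1 spreading method:
Δσ = qBL/((B+z)(L+z)) = 195×3.5×5.5/((3.5+4.9)(5.5+4.9)) = 42.969 kPa
Final effective stress: σ'_f = σ'_0 + Δσ = 45.526 + 42.969 = 88.495 kPa.
Normally consolidated clay, so the full stress increment lies on the virgin compression line:
S_c = C_c·H/(1+e₀)·log₁₀(σ'_f/σ'_0) = 0.29×3.2/(1+0.68)×log₁₀(88.495/45.526)
    = 0.55238 × 0.28866 = 0.1595 m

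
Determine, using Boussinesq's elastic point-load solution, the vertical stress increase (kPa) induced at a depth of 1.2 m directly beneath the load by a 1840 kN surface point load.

Δσ_z ≈ 610 kPa

Boussinesq vertical stress below a point load on an elastic half-space:
Δσ_z = 3P/(2πz²) · [1 + (r/z)²]^(−5/2)
r/z = 0/1.2 = 0; [1+(r/z)²]^(−5/2) = 1.
Δσ_z = 3×1840/(2π×1.2²) × 1 = 610.09 × 1 = 610.1 kPa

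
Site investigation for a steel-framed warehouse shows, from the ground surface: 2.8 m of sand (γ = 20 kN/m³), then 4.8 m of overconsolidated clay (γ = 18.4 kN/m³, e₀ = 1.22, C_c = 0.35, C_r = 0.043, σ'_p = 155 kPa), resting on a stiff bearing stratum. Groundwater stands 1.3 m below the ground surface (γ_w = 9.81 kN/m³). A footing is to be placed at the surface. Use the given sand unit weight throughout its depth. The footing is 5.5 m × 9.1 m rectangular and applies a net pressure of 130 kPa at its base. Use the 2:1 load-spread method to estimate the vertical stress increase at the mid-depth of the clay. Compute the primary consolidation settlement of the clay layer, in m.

Mid-depth of clay below the ground surface: z = 2.8 + 4.8/2 = 5.2 m.
Total vertical stress at mid-clay: σ_v = 20×2.8 + 18.4×2.4 = 100.16 kPa.
Pore pressure: u = 9.81×(5.2 − 1.3) = 38.259 kPa.
Initial effective stress: σ'_0 = σ_v − u = 100.16 − 38.259 = 61.901 kPa.
Stress increase at mid-clay by the 2:1 spreading method:
Δσ = qBL/((B+z)(L+z)) = 130×5.5×9.1/((5.5+5.2)(9.1+5.2)) = 42.523 kPa
Final effective stress: σ'_f = 61.901 + 42.523 = 104.42 kPa.
σ'_f = 104.42 ≤ σ'_p = 155 kPa, so the clay remains overconsolidated and only the recompression index applies:
S_c = C_r·H/(1+e₀)·log₁₀(σ'_f/σ'_0) = 0.043×4.8/2.22×log₁₀(104.42/61.901)
    = 0.092975 × 0.22709 = 0.02111 m

S_c ≈ 0.0211 m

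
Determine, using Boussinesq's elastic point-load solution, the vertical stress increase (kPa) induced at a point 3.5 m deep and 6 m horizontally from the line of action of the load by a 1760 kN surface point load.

Boussinesq vertical stress below a point load on an elastic half-space:
Δσ_z = 3P/(2πz²) · [1 + (r/z)²]^(−5/2)
r/z = 6/3.5 = 1.7143; [1+(r/z)²]^(−5/2) = 0.032479.
Δσ_z = 3×1760/(2π×3.5²) × 0.032479 = 68.599 × 0.032479 = 2.228 kPa

Δσ_z ≈ 2.23 kPa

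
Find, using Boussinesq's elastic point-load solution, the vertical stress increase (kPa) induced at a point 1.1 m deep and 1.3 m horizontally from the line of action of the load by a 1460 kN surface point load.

Δσ_z ≈ 64.8 kPa

Boussinesq vertical stress below a point load on an elastic half-space:
Δσ_z = 3P/(2πz²) · [1 + (r/z)²]^(−5/2)
r/z = 1.3/1.1 = 1.1818; [1+(r/z)²]^(−5/2) = 0.11245.
Δσ_z = 3×1460/(2π×1.1²) × 0.11245 = 576.11 × 0.11245 = 64.78 kPa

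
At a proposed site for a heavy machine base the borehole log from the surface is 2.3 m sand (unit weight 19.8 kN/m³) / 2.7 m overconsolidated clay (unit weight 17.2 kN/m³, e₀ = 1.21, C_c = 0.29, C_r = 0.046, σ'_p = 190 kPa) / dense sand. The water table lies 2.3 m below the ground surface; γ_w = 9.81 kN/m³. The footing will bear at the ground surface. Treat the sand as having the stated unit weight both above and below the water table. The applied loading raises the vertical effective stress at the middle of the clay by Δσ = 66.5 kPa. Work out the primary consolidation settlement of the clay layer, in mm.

Mid-depth of clay below the ground surface: z = 2.3 + 2.7/2 = 3.65 m.
Total vertical stress at mid-clay: σ_v = 19.8×2.3 + 17.2×1.35 = 68.76 kPa.
Pore pressure: u = 9.81×(3.65 − 2.3) = 13.244 kPa.
Initial effective stress: σ'_0 = σ_v − u = 68.76 − 13.244 = 55.516 kPa.
Final effective stress: σ'_f = 55.516 + 66.5 = 122.02 kPa.
σ'_f = 122.02 ≤ σ'_p = 190 kPa, so the clay remains overconsolidated and only the recompression index applies:
S_c = C_r·H/(1+e₀)·log₁₀(σ'_f/σ'_0) = 0.046×2.7/2.21×log₁₀(122.02/55.516)
    = 0.056198 × 0.34201 = 0.01922 m

S_c ≈ 19.2 mm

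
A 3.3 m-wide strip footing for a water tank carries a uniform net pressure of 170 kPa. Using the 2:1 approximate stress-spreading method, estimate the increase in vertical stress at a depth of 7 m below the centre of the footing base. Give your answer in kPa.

Δσ_z ≈ 54.5 kPa

By the 2:1 method the load spreads at 1 horizontal : 2 vertical, so at depth z the loaded area has grown by z in each plan dimension:
Δσ = qB/(B+z) = 170×3.3/(3.3+7) = 54.466 kPa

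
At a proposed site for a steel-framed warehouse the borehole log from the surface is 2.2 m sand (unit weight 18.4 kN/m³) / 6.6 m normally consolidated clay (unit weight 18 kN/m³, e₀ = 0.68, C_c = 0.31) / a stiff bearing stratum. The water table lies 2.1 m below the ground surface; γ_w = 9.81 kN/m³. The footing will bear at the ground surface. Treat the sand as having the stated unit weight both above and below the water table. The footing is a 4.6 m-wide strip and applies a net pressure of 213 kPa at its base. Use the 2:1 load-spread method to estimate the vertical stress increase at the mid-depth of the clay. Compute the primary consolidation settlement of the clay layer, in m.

S_c ≈ 0.476 m

Mid-depth of clay below the ground surface: z = 2.2 + 6.6/2 = 5.5 m.
Total vertical stress at mid-clay: σ_v = 18.4×2.2 + 18×3.3 = 99.88 kPa.
Pore pressure: u = 9.81×(5.5 − 2.1) = 33.354 kPa.
Initial effective stress: σ'_0 = σ_v − u = 99.88 − 33.354 = 66.526 kPa.
Stress increase at mid-clay by the 2:1 spreading method:
Δσ = qB/(B+z) = 213×4.6/(4.6+5.5) = 97.01 kPa
Final effective stress: σ'_f = σ'_0 + Δσ = 66.526 + 97.01 = 163.54 kPa.
Normally consolidated clay, so the full stress increment lies on the virgin compression line:
S_c = C_c·H/(1+e₀)·log₁₀(σ'_f/σ'_0) = 0.31×6.6/(1+0.68)×log₁₀(163.54/66.526)
    = 1.2179 × 0.39063 = 0.4757 m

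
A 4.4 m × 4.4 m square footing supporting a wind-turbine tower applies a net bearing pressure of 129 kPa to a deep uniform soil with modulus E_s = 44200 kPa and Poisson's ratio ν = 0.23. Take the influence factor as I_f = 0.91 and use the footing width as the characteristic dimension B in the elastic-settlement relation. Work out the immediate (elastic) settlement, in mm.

S_e ≈ 11.1 mm

Immediate (elastic) settlement: S_e = q·B·(1−ν²)/E_s · I_f.
S_e = 129 × 4.4 × (1 − 0.23²) / 44200 × 0.91
    = 129 × 4.4 × 0.9471 / 44200 × 0.91
    = 0.01107 m = 11.07 mm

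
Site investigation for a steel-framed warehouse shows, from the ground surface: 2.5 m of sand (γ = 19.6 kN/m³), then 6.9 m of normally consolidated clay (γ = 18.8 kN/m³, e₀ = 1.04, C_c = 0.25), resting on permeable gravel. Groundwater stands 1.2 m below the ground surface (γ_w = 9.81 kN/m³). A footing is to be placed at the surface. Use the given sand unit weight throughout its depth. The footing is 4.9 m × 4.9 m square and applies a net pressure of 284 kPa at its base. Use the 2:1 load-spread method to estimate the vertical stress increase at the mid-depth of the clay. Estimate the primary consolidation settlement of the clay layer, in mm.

S_c ≈ 228 mm

Mid-depth of clay below the ground surface: z = 2.5 + 6.9/2 = 5.95 m.
Total vertical stress at mid-clay: σ_v = 19.6×2.5 + 18.8×3.45 = 113.86 kPa.
Pore pressure: u = 9.81×(5.95 − 1.2) = 46.598 kPa.
Initial effective stress: σ'_0 = σ_v − u = 113.86 − 46.598 = 67.262 kPa.
Stress increase at mid-clay by the 2:1 spreading method:
Δσ = qBL/((B+z)(L+z)) = 284×4.9×4.9/((4.9+5.95)(4.9+5.95)) = 57.923 kPa
Final effective stress: σ'_f = σ'_0 + Δσ = 67.262 + 57.923 = 125.19 kPa.
Normally consolidated clay, so the full stress increment lies on the virgin compression line:
S_c = C_c·H/(1+e₀)·log₁₀(σ'_f/σ'_0) = 0.25×6.9/(1+1.04)×log₁₀(125.19/67.262)
    = 0.84559 × 0.2698 = 0.2281 m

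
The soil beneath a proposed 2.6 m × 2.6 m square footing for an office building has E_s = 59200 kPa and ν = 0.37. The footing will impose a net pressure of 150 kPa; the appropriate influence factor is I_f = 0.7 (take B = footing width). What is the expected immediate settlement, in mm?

Immediate (elastic) settlement: S_e = q·B·(1−ν²)/E_s · I_f.
S_e = 150 × 2.6 × (1 − 0.37²) / 59200 × 0.7
    = 150 × 2.6 × 0.8631 / 59200 × 0.7
    = 0.00398 m = 3.98 mm

S_e ≈ 3.98 mm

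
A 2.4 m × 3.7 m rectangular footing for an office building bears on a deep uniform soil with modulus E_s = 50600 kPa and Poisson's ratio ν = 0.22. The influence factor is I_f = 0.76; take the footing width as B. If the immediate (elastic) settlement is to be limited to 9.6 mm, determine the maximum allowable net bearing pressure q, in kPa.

S_e = q·B·(1−ν²)/E_s · I_f  ⇒  q = S_e·E_s / (B·(1−ν²)·I_f).
q = 0.0096 × 50600 / (2.4 × 0.9516 × 0.76) = 279.9 kPa

q ≈ 280 kPa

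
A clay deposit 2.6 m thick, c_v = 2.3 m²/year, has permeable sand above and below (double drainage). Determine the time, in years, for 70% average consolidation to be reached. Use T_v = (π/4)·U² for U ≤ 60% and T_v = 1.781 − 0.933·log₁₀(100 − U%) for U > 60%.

t ≈ 0.296 years

Drainage path length: H_d = H/2 = 1.3 m (double drainage).
U > 60%: T_v = 1.781 − 0.933·log₁₀(100 − 70) = 0.40285.
t = T_v·H_d²/c_v = 0.40285×1.3²/2.3 = 0.296 years.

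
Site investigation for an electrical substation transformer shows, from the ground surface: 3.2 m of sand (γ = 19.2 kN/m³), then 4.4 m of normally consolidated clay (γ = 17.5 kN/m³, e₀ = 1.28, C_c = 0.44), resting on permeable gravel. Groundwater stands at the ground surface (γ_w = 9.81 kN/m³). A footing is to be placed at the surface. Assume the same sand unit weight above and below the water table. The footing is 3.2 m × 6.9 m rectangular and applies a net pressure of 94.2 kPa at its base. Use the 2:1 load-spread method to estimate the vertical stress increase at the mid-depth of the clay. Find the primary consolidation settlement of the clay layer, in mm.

Mid-depth of clay below the ground surface: z = 3.2 + 4.4/2 = 5.4 m.
Total vertical stress at mid-clay: σ_v = 19.2×3.2 + 17.5×2.2 = 99.94 kPa.
Pore pressure: u = 9.81×(5.4 − 0) = 52.974 kPa.
Initial effective stress: σ'_0 = σ_v − u = 99.94 − 52.974 = 46.966 kPa.
Stress increase at mid-clay by the 2:1 spreading method:
Δσ = qBL/((B+z)(L+z)) = 94.2×3.2×6.9/((3.2+5.4)(6.9+5.4)) = 19.663 kPa
Final effective stress: σ'_f = σ'_0 + Δσ = 46.966 + 19.663 = 66.629 kPa.
Normally consolidated clay, so the full stress increment lies on the virgin compression line:
S_c = C_c·H/(1+e₀)·log₁₀(σ'_f/σ'_0) = 0.44×4.4/(1+1.28)×log₁₀(66.629/46.966)
    = 0.84912 × 0.15188 = 0.129 m

S_c ≈ 129 mm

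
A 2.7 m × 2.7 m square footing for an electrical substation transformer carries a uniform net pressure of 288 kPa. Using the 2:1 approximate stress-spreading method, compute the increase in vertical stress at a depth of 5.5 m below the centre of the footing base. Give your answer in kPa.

By the 2:1 method the load spreads at 1 horizontal : 2 vertical, so at depth z the loaded area has grown by z in each plan dimension:
Δσ = qBL/((B+z)(L+z)) = 288×2.7×2.7/((2.7+5.5)(2.7+5.5)) = 31.224 kPa

Δσ_z ≈ 31.2 kPa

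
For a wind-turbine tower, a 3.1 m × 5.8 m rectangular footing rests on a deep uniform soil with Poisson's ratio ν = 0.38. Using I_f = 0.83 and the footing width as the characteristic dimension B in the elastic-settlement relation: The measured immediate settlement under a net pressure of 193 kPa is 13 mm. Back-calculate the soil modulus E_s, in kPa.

E_s ≈ 32700 kPa

S_e = q·B·(1−ν²)/E_s · I_f  ⇒  E_s = q·B·(1−ν²)·I_f / S_e.
E_s = 193 × 3.1 × 0.8556 × 0.83 / 0.013 = 32680 kPa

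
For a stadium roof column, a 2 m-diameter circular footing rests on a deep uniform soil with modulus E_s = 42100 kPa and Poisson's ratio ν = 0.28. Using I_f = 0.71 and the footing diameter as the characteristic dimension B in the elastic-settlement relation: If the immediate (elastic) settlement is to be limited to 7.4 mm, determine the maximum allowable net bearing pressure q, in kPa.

S_e = q·B·(1−ν²)/E_s · I_f  ⇒  q = S_e·E_s / (B·(1−ν²)·I_f).
q = 0.0074 × 42100 / (2 × 0.9216 × 0.71) = 238.1 kPa

q ≈ 238 kPa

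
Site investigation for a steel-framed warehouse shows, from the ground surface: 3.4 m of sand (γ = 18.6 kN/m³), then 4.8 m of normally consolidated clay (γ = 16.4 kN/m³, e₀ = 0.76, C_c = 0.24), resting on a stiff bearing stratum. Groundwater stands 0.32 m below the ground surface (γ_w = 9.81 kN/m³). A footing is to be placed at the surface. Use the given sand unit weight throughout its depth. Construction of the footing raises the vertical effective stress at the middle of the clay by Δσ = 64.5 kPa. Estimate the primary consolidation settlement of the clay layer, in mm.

S_c ≈ 239 mm

Mid-depth of clay below the ground surface: z = 3.4 + 4.8/2 = 5.8 m.
Total vertical stress at mid-clay: σ_v = 18.6×3.4 + 16.4×2.4 = 102.6 kPa.
Pore pressure: u = 9.81×(5.8 − 0.32) = 53.759 kPa.
Initial effective stress: σ'_0 = σ_v − u = 102.6 − 53.759 = 48.841 kPa.
Final effective stress: σ'_f = σ'_0 + Δσ = 48.841 + 64.5 = 113.34 kPa.
Normally consolidated clay, so the full stress increment lies on the virgin compression line:
S_c = C_c·H/(1+e₀)·log₁₀(σ'_f/σ'_0) = 0.24×4.8/(1+0.76)×log₁₀(113.34/48.841)
    = 0.65455 × 0.3656 = 0.2393 m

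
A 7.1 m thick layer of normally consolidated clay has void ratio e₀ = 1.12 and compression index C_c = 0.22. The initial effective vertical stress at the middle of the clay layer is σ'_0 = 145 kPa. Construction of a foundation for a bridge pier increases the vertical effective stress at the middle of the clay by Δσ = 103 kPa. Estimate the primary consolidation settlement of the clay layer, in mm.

S_c ≈ 172 mm

Final effective stress: σ'_f = σ'_0 + Δσ = 145 + 103 = 248 kPa.
Normally consolidated clay, so the full stress increment lies on the virgin compression line:
S_c = C_c·H/(1+e₀)·log₁₀(σ'_f/σ'_0) = 0.22×7.1/(1+1.12)×log₁₀(248/145)
    = 0.73679 × 0.23308 = 0.1717 m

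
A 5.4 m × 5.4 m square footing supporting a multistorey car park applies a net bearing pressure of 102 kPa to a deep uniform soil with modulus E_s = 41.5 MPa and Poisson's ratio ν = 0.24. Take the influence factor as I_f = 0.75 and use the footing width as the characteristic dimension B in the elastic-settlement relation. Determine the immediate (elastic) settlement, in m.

Immediate (elastic) settlement: S_e = q·B·(1−ν²)/E_s · I_f.
E_s = 41.5 MPa = 41500 kPa.
S_e = 102 × 5.4 × (1 − 0.24²) / 41500 × 0.75
    = 102 × 5.4 × 0.9424 / 41500 × 0.75
    = 0.009381 m

S_e ≈ 0.00938 m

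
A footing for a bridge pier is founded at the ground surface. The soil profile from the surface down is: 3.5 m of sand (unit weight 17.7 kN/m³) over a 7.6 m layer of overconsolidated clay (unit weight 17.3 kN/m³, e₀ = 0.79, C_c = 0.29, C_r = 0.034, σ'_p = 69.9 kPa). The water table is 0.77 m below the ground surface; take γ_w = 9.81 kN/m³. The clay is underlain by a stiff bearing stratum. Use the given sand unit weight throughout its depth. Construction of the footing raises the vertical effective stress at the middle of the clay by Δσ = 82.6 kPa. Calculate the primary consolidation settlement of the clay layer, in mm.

Mid-depth of clay below the ground surface: z = 3.5 + 7.6/2 = 7.3 m.
Total vertical stress at mid-clay: σ_v = 17.7×3.5 + 17.3×3.8 = 127.69 kPa.
Pore pressure: u = 9.81×(7.3 − 0.77) = 64.059 kPa.
Initial effective stress: σ'_0 = σ_v − u = 127.69 − 64.059 = 63.631 kPa.
Final effective stress: σ'_f = 63.631 + 82.6 = 146.23 kPa.
σ'_f = 146.23 > σ'_p = 69.9 kPa, so the stress path crosses the preconsolidation pressure — recompression up to σ'_p, then virgin compression beyond:
S_c = H/(1+e₀)·[C_r·log₁₀(σ'_p/σ'_0) + C_c·log₁₀(σ'_f/σ'_p)]
    = 7.6/1.79 × [0.034×log₁₀(69.9/63.631) + 0.29×log₁₀(146.23/69.9)]
    = 4.2458 × [0.0013875 + 0.092962] = 0.4006 m

S_c ≈ 401 mm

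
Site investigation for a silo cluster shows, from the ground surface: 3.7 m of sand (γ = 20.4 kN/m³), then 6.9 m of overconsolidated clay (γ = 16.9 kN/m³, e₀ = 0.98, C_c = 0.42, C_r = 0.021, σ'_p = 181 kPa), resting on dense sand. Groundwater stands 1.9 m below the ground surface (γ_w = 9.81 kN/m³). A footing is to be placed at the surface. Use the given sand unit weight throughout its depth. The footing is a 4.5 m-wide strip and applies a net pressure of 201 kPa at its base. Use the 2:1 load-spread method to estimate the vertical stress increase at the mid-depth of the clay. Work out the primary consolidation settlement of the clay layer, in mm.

Mid-depth of clay below the ground surface: z = 3.7 + 6.9/2 = 7.15 m.
Total vertical stress at mid-clay: σ_v = 20.4×3.7 + 16.9×3.45 = 133.78 kPa.
Pore pressure: u = 9.81×(7.15 − 1.9) = 51.503 kPa.
Initial effective stress: σ'_0 = σ_v − u = 133.78 − 51.503 = 82.277 kPa.
Stress increase at mid-clay by the 2:1 spreading method:
Δσ = qB/(B+z) = 201×4.5/(4.5+7.15) = 77.639 kPa
Final effective stress: σ'_f = 82.277 + 77.639 = 159.92 kPa.
σ'_f = 159.92 ≤ σ'_p = 181 kPa, so the clay remains overconsolidated and only the recompression index applies:
S_c = C_r·H/(1+e₀)·log₁₀(σ'_f/σ'_0) = 0.021×6.9/1.98×log₁₀(159.92/82.277)
    = 0.073181 × 0.28862 = 0.02112 m

S_c ≈ 21.1 mm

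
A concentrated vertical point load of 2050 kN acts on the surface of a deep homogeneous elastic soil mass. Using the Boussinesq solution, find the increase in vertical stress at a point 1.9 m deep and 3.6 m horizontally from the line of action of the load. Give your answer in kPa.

Boussinesq vertical stress below a point load on an elastic half-space:
Δσ_z = 3P/(2πz²) · [1 + (r/z)²]^(−5/2)
r/z = 3.6/1.9 = 1.8947; [1+(r/z)²]^(−5/2) = 0.022154.
Δσ_z = 3×2050/(2π×1.9²) × 0.022154 = 271.14 × 0.022154 = 6.007 kPa

Δσ_z ≈ 6.01 kPa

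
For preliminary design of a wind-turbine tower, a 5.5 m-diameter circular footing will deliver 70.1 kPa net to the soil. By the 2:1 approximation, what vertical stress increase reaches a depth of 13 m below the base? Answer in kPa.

Δσ_z ≈ 6.2 kPa

By the 2:1 method the load spreads at 1 horizontal : 2 vertical, so at depth z the loaded area has grown by z in each plan dimension:
Δσ ≈ qD²/(D+z)² = 70.1×5.5²/(5.5+13)² = 6.1958 kPa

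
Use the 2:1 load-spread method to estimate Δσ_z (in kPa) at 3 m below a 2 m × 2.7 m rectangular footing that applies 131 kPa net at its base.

By the 2:1 method the load spreads at 1 horizontal : 2 vertical, so at depth z the loaded area has grown by z in each plan dimension:
Δσ = qBL/((B+z)(L+z)) = 131×2×2.7/((2+3)(2.7+3)) = 24.821 kPa

Δσ_z ≈ 24.8 kPa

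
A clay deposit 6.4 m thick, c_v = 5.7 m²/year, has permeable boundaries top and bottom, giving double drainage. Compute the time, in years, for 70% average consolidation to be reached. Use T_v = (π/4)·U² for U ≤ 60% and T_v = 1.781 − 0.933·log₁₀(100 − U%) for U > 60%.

Drainage path length: H_d = H/2 = 3.2 m (double drainage).
U > 60%: T_v = 1.781 − 0.933·log₁₀(100 − 70) = 0.40285.
t = T_v·H_d²/c_v = 0.40285×3.2²/5.7 = 0.7237 years.

t ≈ 0.724 years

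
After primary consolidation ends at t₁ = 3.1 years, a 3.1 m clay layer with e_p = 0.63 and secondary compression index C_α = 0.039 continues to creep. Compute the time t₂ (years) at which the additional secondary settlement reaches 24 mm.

S_s = C_α·H/(1+e_p)·log₁₀(t₂/t₁) ⇒ log₁₀(t₂/t₁) = S_s·(1+e_p)/(C_α·H).
log₁₀(t₂/t₁) = 0.024 × (1+0.63) / (0.039×3.1) = 0.3236
t₂ = t₁ × 10^0.3236 = 3.1 × 2.107 = 6.53 years

t₂ ≈ 6.53 years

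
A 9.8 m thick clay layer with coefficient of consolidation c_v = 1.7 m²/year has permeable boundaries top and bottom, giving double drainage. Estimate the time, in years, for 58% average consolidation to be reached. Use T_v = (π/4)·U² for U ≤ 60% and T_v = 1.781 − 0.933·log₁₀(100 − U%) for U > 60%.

Drainage path length: H_d = H/2 = 4.9 m (double drainage).
U ≤ 60%: T_v = (π/4)·U² = (π/4)×0.58² = 0.26421.
t = T_v·H_d²/c_v = 0.26421×4.9²/1.7 = 3.732 years.

t ≈ 3.73 years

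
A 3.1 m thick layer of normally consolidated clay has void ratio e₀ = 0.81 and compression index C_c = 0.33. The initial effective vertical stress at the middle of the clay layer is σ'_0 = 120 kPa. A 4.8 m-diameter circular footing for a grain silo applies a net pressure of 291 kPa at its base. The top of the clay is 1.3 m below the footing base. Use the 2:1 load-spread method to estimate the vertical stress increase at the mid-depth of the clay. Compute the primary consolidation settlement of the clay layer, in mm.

Mid-depth of clay below the footing base: z = 1.3 + 3.1/2 = 2.85 m.
Stress increase at mid-clay by the 2:1 spreading method:
Δσ ≈ qD²/(D+z)² = 291×4.8²/(4.8+2.85)² = 114.57 kPa
Final effective stress: σ'_f = σ'_0 + Δσ = 120 + 114.57 = 234.57 kPa.
Normally consolidated clay, so the full stress increment lies on the virgin compression line:
S_c = C_c·H/(1+e₀)·log₁₀(σ'_f/σ'_0) = 0.33×3.1/(1+0.81)×log₁₀(234.57/120)
    = 0.56519 × 0.29109 = 0.1645 m

S_c ≈ 165 mm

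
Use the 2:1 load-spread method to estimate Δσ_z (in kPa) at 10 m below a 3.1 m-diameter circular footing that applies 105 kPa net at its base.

Δσ_z ≈ 5.88 kPa

By the 2:1 method the load spreads at 1 horizontal : 2 vertical, so at depth z the loaded area has grown by z in each plan dimension:
Δσ ≈ qD²/(D+z)² = 105×3.1²/(3.1+10)² = 5.8799 kPa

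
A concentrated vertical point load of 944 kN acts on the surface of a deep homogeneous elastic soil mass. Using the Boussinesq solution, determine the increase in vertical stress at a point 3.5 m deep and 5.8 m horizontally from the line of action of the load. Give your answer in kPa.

Boussinesq vertical stress below a point load on an elastic half-space:
Δσ_z = 3P/(2πz²) · [1 + (r/z)²]^(−5/2)
r/z = 5.8/3.5 = 1.6571; [1+(r/z)²]^(−5/2) = 0.036817.
Δσ_z = 3×944/(2π×3.5²) × 0.036817 = 36.794 × 0.036817 = 1.355 kPa

Δσ_z ≈ 1.35 kPa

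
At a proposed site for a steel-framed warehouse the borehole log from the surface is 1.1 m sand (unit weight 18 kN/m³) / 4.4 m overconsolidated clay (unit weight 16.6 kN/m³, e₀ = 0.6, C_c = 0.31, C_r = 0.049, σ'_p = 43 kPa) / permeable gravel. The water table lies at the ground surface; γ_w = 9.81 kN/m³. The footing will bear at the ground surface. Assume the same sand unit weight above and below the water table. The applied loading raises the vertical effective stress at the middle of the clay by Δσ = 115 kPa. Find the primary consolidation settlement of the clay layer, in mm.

Mid-depth of clay below the ground surface: z = 1.1 + 4.4/2 = 3.3 m.
Total vertical stress at mid-clay: σ_v = 18×1.1 + 16.6×2.2 = 56.32 kPa.
Pore pressure: u = 9.81×(3.3 − 0) = 32.373 kPa.
Initial effective stress: σ'_0 = σ_v − u = 56.32 − 32.373 = 23.947 kPa.
Final effective stress: σ'_f = 23.947 + 115 = 138.95 kPa.
σ'_f = 138.95 > σ'_p = 43 kPa, so the stress path crosses the preconsolidation pressure — recompression up to σ'_p, then virgin compression beyond:
S_c = H/(1+e₀)·[C_r·log₁₀(σ'_p/σ'_0) + C_c·log₁₀(σ'_f/σ'_p)]
    = 4.4/1.6 × [0.049×log₁₀(43/23.947) + 0.31×log₁₀(138.95/43)]
    = 2.75 × [0.012457 + 0.15791] = 0.4685 m

S_c ≈ 469 mm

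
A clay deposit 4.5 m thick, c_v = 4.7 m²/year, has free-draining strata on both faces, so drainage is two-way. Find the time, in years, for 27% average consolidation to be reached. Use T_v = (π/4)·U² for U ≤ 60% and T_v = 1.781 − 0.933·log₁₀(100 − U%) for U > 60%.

t ≈ 0.0617 years

Drainage path length: H_d = H/2 = 2.25 m (double drainage).
U ≤ 60%: T_v = (π/4)·U² = (π/4)×0.27² = 0.057256.
t = T_v·H_d²/c_v = 0.057256×2.25²/4.7 = 0.06167 years.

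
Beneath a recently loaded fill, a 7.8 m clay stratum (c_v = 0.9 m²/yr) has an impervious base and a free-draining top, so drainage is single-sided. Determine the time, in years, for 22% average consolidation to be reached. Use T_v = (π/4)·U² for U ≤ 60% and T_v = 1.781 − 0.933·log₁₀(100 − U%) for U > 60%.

t ≈ 2.57 years

Drainage path length: H_d = H = 7.8 m (single drainage).
U ≤ 60%: T_v = (π/4)·U² = (π/4)×0.22² = 0.038013.
t = T_v·H_d²/c_v = 0.038013×7.8²/0.9 = 2.57 years.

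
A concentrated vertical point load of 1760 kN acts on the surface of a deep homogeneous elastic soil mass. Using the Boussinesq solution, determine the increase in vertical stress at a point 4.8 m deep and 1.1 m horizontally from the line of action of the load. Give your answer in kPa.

Δσ_z ≈ 32.1 kPa

Boussinesq vertical stress below a point load on an elastic half-space:
Δσ_z = 3P/(2πz²) · [1 + (r/z)²]^(−5/2)
r/z = 1.1/4.8 = 0.22917; [1+(r/z)²]^(−5/2) = 0.87989.
Δσ_z = 3×1760/(2π×4.8²) × 0.87989 = 36.473 × 0.87989 = 32.09 kPa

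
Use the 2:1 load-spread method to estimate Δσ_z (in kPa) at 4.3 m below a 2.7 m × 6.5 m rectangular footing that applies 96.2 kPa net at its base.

By the 2:1 method the load spreads at 1 horizontal : 2 vertical, so at depth z the loaded area has grown by z in each plan dimension:
Δσ = qBL/((B+z)(L+z)) = 96.2×2.7×6.5/((2.7+4.3)(6.5+4.3)) = 22.332 kPa

Δσ_z ≈ 22.3 kPa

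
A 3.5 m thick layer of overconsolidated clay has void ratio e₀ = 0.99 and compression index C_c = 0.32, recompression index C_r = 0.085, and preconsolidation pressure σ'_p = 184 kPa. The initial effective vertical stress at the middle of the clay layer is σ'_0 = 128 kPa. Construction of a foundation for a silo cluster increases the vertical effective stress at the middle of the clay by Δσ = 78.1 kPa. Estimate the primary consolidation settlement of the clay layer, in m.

Final effective stress: σ'_f = 128 + 78.1 = 206.1 kPa.
σ'_f = 206.1 > σ'_p = 184 kPa, so the stress path crosses the preconsolidation pressure — recompression up to σ'_p, then virgin compression beyond:
S_c = H/(1+e₀)·[C_r·log₁₀(σ'_p/σ'_0) + C_c·log₁₀(σ'_f/σ'_p)]
    = 3.5/1.99 × [0.085×log₁₀(184/128) + 0.32×log₁₀(206.1/184)]
    = 1.7588 × [0.013397 + 0.015763] = 0.05129 m

S_c ≈ 0.0513 m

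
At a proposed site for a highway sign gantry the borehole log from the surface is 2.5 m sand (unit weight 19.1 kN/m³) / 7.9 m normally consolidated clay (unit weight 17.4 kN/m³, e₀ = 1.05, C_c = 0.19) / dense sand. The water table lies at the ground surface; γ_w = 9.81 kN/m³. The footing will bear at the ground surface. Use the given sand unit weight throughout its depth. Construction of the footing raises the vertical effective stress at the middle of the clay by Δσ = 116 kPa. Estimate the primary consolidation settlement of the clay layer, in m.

Mid-depth of clay below the ground surface: z = 2.5 + 7.9/2 = 6.45 m.
Total vertical stress at mid-clay: σ_v = 19.1×2.5 + 17.4×3.95 = 116.48 kPa.
Pore pressure: u = 9.81×(6.45 − 0) = 63.275 kPa.
Initial effective stress: σ'_0 = σ_v − u = 116.48 − 63.275 = 53.205 kPa.
Final effective stress: σ'_f = σ'_0 + Δσ = 53.205 + 116 = 169.2 kPa.
Normally consolidated clay, so the full stress increment lies on the virgin compression line:
S_c = C_c·H/(1+e₀)·log₁₀(σ'_f/σ'_0) = 0.19×7.9/(1+1.05)×log₁₀(169.2/53.205)
    = 0.7322 × 0.50245 = 0.3679 m

S_c ≈ 0.368 m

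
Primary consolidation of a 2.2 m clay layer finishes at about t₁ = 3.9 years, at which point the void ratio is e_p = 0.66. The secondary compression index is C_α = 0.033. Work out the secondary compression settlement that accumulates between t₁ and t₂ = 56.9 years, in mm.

S_s ≈ 50.9 mm

Secondary compression: S_s = C_α·H/(1+e_p)·log₁₀(t₂/t₁)
S_s = 0.033×2.2/(1+0.66)×log₁₀(56.9/3.9)
    = 0.04373 × 1.164 = 0.05091 m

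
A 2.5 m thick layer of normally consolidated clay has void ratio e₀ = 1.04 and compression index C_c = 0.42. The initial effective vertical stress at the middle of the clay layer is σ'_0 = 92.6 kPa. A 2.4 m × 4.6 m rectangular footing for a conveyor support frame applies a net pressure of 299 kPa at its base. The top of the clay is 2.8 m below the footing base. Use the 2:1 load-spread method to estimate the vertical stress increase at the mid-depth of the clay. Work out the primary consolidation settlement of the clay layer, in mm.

S_c ≈ 110 mm

Mid-depth of clay below the footing base: z = 2.8 + 2.5/2 = 4.05 m.
Stress increase at mid-clay by the 2:1 spreading method:
Δσ = qBL/((B+z)(L+z)) = 299×2.4×4.6/((2.4+4.05)(4.6+4.05)) = 59.165 kPa
Final effective stress: σ'_f = σ'_0 + Δσ = 92.6 + 59.165 = 151.76 kPa.
Normally consolidated clay, so the full stress increment lies on the virgin compression line:
S_c = C_c·H/(1+e₀)·log₁₀(σ'_f/σ'_0) = 0.42×2.5/(1+1.04)×log₁₀(151.76/92.6)
    = 0.51471 × 0.21455 = 0.1104 m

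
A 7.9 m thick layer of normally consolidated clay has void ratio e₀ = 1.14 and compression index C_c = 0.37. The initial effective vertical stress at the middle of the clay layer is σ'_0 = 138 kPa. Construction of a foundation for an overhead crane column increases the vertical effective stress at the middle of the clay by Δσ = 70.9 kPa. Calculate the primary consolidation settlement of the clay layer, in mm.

S_c ≈ 246 mm

Final effective stress: σ'_f = σ'_0 + Δσ = 138 + 70.9 = 208.9 kPa.
Normally consolidated clay, so the full stress increment lies on the virgin compression line:
S_c = C_c·H/(1+e₀)·log₁₀(σ'_f/σ'_0) = 0.37×7.9/(1+1.14)×log₁₀(208.9/138)
    = 1.3659 × 0.18006 = 0.2459 m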